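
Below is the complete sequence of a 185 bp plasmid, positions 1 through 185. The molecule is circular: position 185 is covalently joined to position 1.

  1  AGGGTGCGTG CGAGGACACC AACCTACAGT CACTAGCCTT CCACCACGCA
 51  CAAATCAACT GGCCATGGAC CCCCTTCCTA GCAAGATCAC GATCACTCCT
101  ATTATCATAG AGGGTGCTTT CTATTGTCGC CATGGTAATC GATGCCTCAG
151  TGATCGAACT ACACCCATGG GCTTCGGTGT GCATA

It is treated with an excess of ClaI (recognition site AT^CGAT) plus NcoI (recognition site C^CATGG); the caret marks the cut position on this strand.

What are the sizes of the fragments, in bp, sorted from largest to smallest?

83, 67, 26, 9 bp

The ClaI site (ATCGAT) starts at position 138.
ClaI cuts after base 2 of each site, so after position 139.
NcoI sites (CCATGG) start at positions 63, 130, 165.
NcoI cuts after the first base of each site, so after positions 63, 130, 165.
Combined cut positions: 63, 130, 139, 165.
Circular molecule, 4 cuts → 4 fragments:
  64–130 → 67 bp
  131–139 → 9 bp
  140–165 → 26 bp
  166–185 then 1–63 → 20 + 63 = 83 bp
Sorted largest to smallest: 83, 67, 26, 9 bp.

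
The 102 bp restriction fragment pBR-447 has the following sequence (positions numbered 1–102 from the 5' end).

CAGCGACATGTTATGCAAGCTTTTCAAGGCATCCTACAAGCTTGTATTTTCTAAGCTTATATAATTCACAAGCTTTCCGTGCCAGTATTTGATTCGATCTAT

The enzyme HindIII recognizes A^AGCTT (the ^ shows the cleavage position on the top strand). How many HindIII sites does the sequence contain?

4

AAGCTT occurs starting at positions 17, 38, 53, 70.
HindIII cuts at 4 sites.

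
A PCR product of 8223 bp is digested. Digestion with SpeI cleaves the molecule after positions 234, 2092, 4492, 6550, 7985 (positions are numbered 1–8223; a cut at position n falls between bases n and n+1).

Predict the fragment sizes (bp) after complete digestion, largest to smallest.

Linear molecule, 5 cuts → 6 fragments:
  234 − 0 = 234 bp
  2092 − 234 = 1858 bp
  4492 − 2092 = 2400 bp
  6550 − 4492 = 2058 bp
  7985 − 6550 = 1435 bp
  8223 − 7985 = 238 bp
Sorted largest to smallest: 2400, 2058, 1858, 1435, 238, 234 bp.

2400, 2058, 1858, 1435, 238, 234 bp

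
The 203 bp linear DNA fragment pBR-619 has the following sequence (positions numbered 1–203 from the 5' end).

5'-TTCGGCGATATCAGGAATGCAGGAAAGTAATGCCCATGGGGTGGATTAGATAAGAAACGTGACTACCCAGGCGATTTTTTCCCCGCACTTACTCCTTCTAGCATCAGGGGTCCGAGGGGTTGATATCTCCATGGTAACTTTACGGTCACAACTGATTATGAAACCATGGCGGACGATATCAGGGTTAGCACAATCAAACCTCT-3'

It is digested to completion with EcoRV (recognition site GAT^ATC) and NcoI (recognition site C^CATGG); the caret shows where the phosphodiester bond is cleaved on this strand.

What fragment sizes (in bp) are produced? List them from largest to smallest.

90, 35, 26, 25, 13, 9, 5 bp

EcoRV sites (GATATC) start at positions 7, 122, 175.
EcoRV cuts after base 3 of each site, so after positions 9, 124, 177.
NcoI sites (CCATGG) start at positions 34, 129, 164.
NcoI cuts after the first base of each site, so after positions 34, 129, 164.
Combined cut positions: 9, 34, 124, 129, 164, 177.
Linear molecule, 6 cuts → 7 fragments:
  1–9 → 9 bp
  10–34 → 25 bp
  35–124 → 90 bp
  125–129 → 5 bp
  130–164 → 35 bp
  165–177 → 13 bp
  178–203 → 26 bp
Sorted largest to smallest: 90, 35, 26, 25, 13, 9, 5 bp.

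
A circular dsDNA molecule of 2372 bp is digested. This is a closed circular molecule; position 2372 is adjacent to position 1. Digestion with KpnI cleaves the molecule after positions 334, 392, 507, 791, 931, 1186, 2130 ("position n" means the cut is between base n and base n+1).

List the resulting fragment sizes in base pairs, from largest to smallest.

Circular molecule, 7 cuts → 7 fragments:
  392 − 334 = 58 bp
  507 − 392 = 115 bp
  791 − 507 = 284 bp
  931 − 791 = 140 bp
  1186 − 931 = 255 bp
  2130 − 1186 = 944 bp
  wrap: 2372 − 2130 + 334 = 576 bp
Sorted largest to smallest: 944, 576, 284, 255, 140, 115, 58 bp.

944, 576, 284, 255, 140, 115, 58 bp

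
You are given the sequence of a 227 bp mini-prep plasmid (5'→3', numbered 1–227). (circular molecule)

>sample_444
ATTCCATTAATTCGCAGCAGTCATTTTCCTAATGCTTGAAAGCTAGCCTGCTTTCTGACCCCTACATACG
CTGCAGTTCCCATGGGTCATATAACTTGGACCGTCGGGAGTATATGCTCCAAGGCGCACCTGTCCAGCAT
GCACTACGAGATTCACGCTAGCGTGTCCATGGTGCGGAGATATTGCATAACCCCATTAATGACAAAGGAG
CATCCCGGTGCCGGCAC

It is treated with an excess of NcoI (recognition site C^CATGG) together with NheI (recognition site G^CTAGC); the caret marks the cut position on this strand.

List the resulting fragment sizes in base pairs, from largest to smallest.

102, 77, 38, 10 bp

NcoI sites (CCATGG) start at positions 80, 167.
NcoI cuts after the first base of each site, so after positions 80, 167.
NheI sites (GCTAGC) start at positions 42, 157.
NheI cuts after the first base of each site, so after positions 42, 157.
Combined cut positions: 42, 80, 157, 167.
Circular molecule, 4 cuts → 4 fragments:
  43–80 → 38 bp
  81–157 → 77 bp
  158–167 → 10 bp
  168–227 then 1–42 → 60 + 42 = 102 bp
Sorted largest to smallest: 102, 77, 38, 10 bp.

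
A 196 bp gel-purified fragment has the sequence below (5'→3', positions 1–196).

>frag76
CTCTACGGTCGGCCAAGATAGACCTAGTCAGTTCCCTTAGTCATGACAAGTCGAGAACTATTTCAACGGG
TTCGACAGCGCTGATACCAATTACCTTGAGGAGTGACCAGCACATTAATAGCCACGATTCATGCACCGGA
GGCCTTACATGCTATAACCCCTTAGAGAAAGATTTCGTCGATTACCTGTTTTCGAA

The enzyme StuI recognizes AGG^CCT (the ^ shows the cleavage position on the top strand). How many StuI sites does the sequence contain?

AGGCCT occurs starting at position 140.
StuI cuts at 1 site.

1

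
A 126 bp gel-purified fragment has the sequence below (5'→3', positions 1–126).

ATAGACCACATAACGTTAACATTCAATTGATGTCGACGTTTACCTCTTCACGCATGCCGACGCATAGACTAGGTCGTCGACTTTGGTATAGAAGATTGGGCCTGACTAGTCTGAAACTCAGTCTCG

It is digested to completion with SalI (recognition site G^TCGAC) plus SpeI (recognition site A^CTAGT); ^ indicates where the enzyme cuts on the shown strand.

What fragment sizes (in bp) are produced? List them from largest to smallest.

44, 32, 29, 21 bp

SalI sites (GTCGAC) start at positions 32, 76.
SalI cuts after the first base of each site, so after positions 32, 76.
The SpeI site (ACTAGT) starts at position 105.
SpeI cuts after the first base of each site, so after position 105.
Combined cut positions: 32, 76, 105.
Linear molecule, 3 cuts → 4 fragments:
  1–32 → 32 bp
  33–76 → 44 bp
  77–105 → 29 bp
  106–126 → 21 bp
Sorted largest to smallest: 44, 32, 29, 21 bp.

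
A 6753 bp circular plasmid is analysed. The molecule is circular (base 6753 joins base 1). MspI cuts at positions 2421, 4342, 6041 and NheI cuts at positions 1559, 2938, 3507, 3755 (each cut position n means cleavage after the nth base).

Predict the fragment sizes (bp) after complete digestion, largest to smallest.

Combined cut positions (sorted): 1559, 2421, 2938, 3507, 3755, 4342, 6041.
Circular molecule, 7 cuts → 7 fragments:
  2421 − 1559 = 862 bp
  2938 − 2421 = 517 bp
  3507 − 2938 = 569 bp
  3755 − 3507 = 248 bp
  4342 − 3755 = 587 bp
  6041 − 4342 = 1699 bp
  wrap: 6753 − 6041 + 1559 = 2271 bp
Sorted largest to smallest: 2271, 1699, 862, 587, 569, 517, 248 bp.

2271, 1699, 862, 587, 569, 517, 248 bp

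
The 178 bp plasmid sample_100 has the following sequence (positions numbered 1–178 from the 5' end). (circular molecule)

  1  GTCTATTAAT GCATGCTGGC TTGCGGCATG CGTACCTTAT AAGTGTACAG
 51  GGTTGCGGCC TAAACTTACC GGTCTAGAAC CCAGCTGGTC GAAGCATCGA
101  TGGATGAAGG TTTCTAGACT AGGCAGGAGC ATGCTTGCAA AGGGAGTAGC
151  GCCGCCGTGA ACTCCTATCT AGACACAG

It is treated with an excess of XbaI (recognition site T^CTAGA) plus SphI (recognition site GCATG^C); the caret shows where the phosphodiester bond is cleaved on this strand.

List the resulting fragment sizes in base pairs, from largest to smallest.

43, 40, 35, 25, 20, 15 bp

XbaI sites (TCTAGA) start at positions 73, 113, 168.
XbaI cuts after the first base of each site, so after positions 73, 113, 168.
SphI sites (GCATGC) start at positions 11, 26, 129.
SphI cuts after base 5 of each site (before the last base), so after positions 15, 30, 133.
Combined cut positions: 15, 30, 73, 113, 133, 168.
Circular molecule, 6 cuts → 6 fragments:
  16–30 → 15 bp
  31–73 → 43 bp
  74–113 → 40 bp
  114–133 → 20 bp
  134–168 → 35 bp
  169–178 then 1–15 → 10 + 15 = 25 bp
Sorted largest to smallest: 43, 40, 35, 25, 20, 15 bp.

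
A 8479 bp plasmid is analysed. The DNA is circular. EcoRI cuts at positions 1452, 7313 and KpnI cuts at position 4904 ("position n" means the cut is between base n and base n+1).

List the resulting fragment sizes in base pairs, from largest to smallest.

3452, 2618, 2409 bp

Combined cut positions (sorted): 1452, 4904, 7313.
Circular molecule, 3 cuts → 3 fragments:
  4904 − 1452 = 3452 bp
  7313 − 4904 = 2409 bp
  wrap: 8479 − 7313 + 1452 = 2618 bp
Sorted largest to smallest: 3452, 2618, 2409 bp.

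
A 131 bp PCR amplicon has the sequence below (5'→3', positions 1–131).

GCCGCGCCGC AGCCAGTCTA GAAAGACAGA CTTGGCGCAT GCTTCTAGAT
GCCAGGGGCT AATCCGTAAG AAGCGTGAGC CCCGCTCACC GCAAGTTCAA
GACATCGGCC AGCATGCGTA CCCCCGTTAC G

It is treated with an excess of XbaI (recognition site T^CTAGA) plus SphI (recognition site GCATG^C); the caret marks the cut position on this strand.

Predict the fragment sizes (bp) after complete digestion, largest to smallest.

72, 24, 17, 15, 3 bp

XbaI sites (TCTAGA) start at positions 17, 44.
XbaI cuts after the first base of each site, so after positions 17, 44.
SphI sites (GCATGC) start at positions 37, 112.
SphI cuts after base 5 of each site (before the last base), so after positions 41, 116.
Combined cut positions: 17, 41, 44, 116.
Linear molecule, 4 cuts → 5 fragments:
  1–17 → 17 bp
  18–41 → 24 bp
  42–44 → 3 bp
  45–116 → 72 bp
  117–131 → 15 bp
Sorted largest to smallest: 72, 24, 17, 15, 3 bp.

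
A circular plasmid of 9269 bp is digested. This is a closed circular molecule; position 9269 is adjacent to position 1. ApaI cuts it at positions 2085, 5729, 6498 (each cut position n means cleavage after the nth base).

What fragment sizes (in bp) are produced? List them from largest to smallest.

4856, 3644, 769 bp

Circular molecule, 3 cuts → 3 fragments:
  5729 − 2085 = 3644 bp
  6498 − 5729 = 769 bp
  wrap: 9269 − 6498 + 2085 = 4856 bp
Sorted largest to smallest: 4856, 3644, 769 bp.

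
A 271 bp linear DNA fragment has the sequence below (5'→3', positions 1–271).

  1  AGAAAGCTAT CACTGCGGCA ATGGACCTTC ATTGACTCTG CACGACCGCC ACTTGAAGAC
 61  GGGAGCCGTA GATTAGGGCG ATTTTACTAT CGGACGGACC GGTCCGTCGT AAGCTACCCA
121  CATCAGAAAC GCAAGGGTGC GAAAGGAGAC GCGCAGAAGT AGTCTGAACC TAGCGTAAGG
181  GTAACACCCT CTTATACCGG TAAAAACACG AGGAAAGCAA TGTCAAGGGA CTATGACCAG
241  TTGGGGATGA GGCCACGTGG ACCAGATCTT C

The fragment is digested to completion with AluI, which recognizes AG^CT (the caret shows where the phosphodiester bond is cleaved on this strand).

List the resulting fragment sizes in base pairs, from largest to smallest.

AluI sites (AGCT) start at positions 5, 112.
AluI cuts after base 2 of each site, so after positions 6, 113.
Linear molecule, 2 cuts → 3 fragments:
  1–6 → 6 bp
  7–113 → 107 bp
  114–271 → 158 bp
Sorted largest to smallest: 158, 107, 6 bp.

158, 107, 6 bp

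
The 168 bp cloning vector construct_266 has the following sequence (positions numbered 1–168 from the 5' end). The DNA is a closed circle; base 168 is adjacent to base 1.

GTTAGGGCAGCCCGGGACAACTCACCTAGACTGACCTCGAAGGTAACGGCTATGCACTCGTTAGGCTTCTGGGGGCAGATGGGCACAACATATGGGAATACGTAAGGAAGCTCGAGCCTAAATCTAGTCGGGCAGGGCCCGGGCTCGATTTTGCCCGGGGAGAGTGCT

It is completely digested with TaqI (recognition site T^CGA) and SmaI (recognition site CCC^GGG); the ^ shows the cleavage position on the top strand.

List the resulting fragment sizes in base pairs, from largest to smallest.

75, 28, 25, 24, 11, 5 bp

TaqI sites (TCGA) start at positions 37, 112, 145.
TaqI cuts after the first base of each site, so after positions 37, 112, 145.
SmaI sites (CCCGGG) start at positions 11, 138, 154.
SmaI cuts after base 3 of each site, so after positions 13, 140, 156.
Combined cut positions: 13, 37, 112, 140, 145, 156.
Circular molecule, 6 cuts → 6 fragments:
  14–37 → 24 bp
  38–112 → 75 bp
  113–140 → 28 bp
  141–145 → 5 bp
  146–156 → 11 bp
  157–168 then 1–13 → 12 + 13 = 25 bp
Sorted largest to smallest: 75, 28, 25, 24, 11, 5 bp.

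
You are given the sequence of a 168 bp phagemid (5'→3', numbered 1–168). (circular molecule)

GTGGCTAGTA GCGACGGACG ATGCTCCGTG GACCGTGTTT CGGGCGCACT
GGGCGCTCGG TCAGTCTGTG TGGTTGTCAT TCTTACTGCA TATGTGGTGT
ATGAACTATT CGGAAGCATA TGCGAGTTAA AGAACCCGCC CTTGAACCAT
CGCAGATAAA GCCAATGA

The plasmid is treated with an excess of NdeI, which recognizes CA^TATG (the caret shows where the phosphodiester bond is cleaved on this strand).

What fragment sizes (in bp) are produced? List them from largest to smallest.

140, 28 bp

NdeI sites (CATATG) start at positions 89, 117.
NdeI cuts after base 2 of each site, so after positions 90, 118.
Circular molecule, 2 cuts → 2 fragments:
  91–118 → 28 bp
  119–168 then 1–90 → 50 + 90 = 140 bp
Sorted largest to smallest: 140, 28 bp.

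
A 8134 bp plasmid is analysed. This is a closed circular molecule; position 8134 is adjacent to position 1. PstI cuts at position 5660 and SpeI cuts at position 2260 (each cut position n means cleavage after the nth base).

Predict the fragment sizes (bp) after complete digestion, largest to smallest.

4734, 3400 bp

Combined cut positions (sorted): 2260, 5660.
Circular molecule, 2 cuts → 2 fragments:
  5660 − 2260 = 3400 bp
  wrap: 8134 − 5660 + 2260 = 4734 bp
Sorted largest to smallest: 4734, 3400 bp.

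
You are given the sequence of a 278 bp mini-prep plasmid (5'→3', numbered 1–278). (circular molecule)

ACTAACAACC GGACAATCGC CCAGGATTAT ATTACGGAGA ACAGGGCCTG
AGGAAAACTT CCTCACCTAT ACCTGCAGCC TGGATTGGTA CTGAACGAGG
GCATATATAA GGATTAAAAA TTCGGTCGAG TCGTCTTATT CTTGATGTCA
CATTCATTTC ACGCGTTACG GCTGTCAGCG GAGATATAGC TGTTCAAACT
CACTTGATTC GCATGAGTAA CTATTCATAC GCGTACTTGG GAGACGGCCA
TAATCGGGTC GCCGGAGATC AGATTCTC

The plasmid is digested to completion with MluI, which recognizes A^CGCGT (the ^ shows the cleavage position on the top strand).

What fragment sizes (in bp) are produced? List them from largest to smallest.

210, 68 bp

MluI sites (ACGCGT) start at positions 161, 229.
MluI cuts after the first base of each site, so after positions 161, 229.
Circular molecule, 2 cuts → 2 fragments:
  162–229 → 68 bp
  230–278 then 1–161 → 49 + 161 = 210 bp
Sorted largest to smallest: 210, 68 bp.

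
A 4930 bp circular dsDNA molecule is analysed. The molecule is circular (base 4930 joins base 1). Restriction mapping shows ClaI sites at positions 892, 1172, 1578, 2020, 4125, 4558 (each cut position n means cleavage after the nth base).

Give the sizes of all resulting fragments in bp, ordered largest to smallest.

Circular molecule, 6 cuts → 6 fragments:
  1172 − 892 = 280 bp
  1578 − 1172 = 406 bp
  2020 − 1578 = 442 bp
  4125 − 2020 = 2105 bp
  4558 − 4125 = 433 bp
  wrap: 4930 − 4558 + 892 = 1264 bp
Sorted largest to smallest: 2105, 1264, 442, 433, 406, 280 bp.

2105, 1264, 442, 433, 406, 280 bp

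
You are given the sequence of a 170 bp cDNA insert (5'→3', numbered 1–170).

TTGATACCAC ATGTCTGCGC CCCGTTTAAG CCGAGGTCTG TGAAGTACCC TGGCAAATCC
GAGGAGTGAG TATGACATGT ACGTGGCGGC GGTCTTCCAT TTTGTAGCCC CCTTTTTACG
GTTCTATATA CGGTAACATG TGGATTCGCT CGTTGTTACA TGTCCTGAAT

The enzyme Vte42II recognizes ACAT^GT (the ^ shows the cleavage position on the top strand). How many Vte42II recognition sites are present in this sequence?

4

ACATGT occurs starting at positions 9, 75, 136, 158.
Vte42II cuts at 4 sites.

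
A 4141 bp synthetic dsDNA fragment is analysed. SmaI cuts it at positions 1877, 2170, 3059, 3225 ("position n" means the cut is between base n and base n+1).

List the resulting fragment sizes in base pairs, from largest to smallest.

1877, 916, 889, 293, 166 bp

Linear molecule, 4 cuts → 5 fragments:
  1877 − 0 = 1877 bp
  2170 − 1877 = 293 bp
  3059 − 2170 = 889 bp
  3225 − 3059 = 166 bp
  4141 − 3225 = 916 bp
Sorted largest to smallest: 1877, 916, 889, 293, 166 bp.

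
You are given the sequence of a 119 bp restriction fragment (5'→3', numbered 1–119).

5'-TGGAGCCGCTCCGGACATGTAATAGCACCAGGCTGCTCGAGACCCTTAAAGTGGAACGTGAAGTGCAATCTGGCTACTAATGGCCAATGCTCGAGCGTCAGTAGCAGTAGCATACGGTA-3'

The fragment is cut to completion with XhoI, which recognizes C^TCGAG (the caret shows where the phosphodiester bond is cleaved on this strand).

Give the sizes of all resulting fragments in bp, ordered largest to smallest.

XhoI sites (CTCGAG) start at positions 36, 90.
XhoI cuts after the first base of each site, so after positions 36, 90.
Linear molecule, 2 cuts → 3 fragments:
  1–36 → 36 bp
  37–90 → 54 bp
  91–119 → 29 bp
Sorted largest to smallest: 54, 36, 29 bp.

54, 36, 29 bp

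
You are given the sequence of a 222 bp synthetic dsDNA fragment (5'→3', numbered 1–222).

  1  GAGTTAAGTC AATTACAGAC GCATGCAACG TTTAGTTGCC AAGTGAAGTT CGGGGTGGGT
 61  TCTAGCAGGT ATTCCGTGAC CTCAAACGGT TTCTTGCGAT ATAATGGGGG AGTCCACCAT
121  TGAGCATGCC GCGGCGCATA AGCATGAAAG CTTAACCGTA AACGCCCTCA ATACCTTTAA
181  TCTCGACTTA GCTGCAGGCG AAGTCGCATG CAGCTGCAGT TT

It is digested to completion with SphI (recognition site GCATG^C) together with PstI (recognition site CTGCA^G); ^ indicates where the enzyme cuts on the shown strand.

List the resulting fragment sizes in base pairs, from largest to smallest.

103, 68, 25, 14, 8, 4 bp

SphI sites (GCATGC) start at positions 21, 124, 206.
SphI cuts after base 5 of each site (before the last base), so after positions 25, 128, 210.
PstI sites (CTGCAG) start at positions 192, 214.
PstI cuts after base 5 of each site (before the last base), so after positions 196, 218.
Combined cut positions: 25, 128, 196, 210, 218.
Linear molecule, 5 cuts → 6 fragments:
  1–25 → 25 bp
  26–128 → 103 bp
  129–196 → 68 bp
  197–210 → 14 bp
  211–218 → 8 bp
  219–222 → 4 bp
Sorted largest to smallest: 103, 68, 25, 14, 8, 4 bp.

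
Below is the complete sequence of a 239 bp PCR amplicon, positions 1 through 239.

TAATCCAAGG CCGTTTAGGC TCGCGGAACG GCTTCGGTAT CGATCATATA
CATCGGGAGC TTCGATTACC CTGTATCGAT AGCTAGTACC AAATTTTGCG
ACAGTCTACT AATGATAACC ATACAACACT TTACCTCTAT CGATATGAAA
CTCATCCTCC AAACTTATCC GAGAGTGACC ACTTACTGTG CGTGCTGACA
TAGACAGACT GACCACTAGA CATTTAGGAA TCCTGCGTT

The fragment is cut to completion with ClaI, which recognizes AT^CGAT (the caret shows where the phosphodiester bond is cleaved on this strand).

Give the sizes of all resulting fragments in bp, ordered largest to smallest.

99, 64, 40, 36 bp

ClaI sites (ATCGAT) start at positions 39, 75, 139.
ClaI cuts after base 2 of each site, so after positions 40, 76, 140.
Linear molecule, 3 cuts → 4 fragments:
  1–40 → 40 bp
  41–76 → 36 bp
  77–140 → 64 bp
  141–239 → 99 bp
Sorted largest to smallest: 99, 64, 40, 36 bp.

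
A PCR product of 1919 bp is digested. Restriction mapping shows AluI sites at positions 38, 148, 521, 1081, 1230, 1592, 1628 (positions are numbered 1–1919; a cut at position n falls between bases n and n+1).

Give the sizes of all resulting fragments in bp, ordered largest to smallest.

560, 373, 362, 291, 149, 110, 38, 36 bp

Linear molecule, 7 cuts → 8 fragments:
  38 − 0 = 38 bp
  148 − 38 = 110 bp
  521 − 148 = 373 bp
  1081 − 521 = 560 bp
  1230 − 1081 = 149 bp
  1592 − 1230 = 362 bp
  1628 − 1592 = 36 bp
  1919 − 1628 = 291 bp
Sorted largest to smallest: 560, 373, 362, 291, 149, 110, 38, 36 bp.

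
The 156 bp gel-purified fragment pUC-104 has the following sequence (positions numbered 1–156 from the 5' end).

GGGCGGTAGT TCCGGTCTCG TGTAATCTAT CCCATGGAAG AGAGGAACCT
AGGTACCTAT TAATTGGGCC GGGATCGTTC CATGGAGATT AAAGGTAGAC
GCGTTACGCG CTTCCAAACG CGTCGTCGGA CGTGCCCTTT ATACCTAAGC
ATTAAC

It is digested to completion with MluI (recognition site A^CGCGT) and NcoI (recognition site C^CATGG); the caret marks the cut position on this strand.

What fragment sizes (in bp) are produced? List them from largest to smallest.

MluI sites (ACGCGT) start at positions 99, 118.
MluI cuts after the first base of each site, so after positions 99, 118.
NcoI sites (CCATGG) start at positions 32, 80.
NcoI cuts after the first base of each site, so after positions 32, 80.
Combined cut positions: 32, 80, 99, 118.
Linear molecule, 4 cuts → 5 fragments:
  1–32 → 32 bp
  33–80 → 48 bp
  81–99 → 19 bp
  100–118 → 19 bp
  119–156 → 38 bp
Sorted largest to smallest: 48, 38, 32, 19, 19 bp.

48, 38, 32, 19, 19 bp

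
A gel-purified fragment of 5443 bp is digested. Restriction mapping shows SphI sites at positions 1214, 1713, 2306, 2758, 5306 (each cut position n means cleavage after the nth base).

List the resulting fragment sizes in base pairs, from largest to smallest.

2548, 1214, 593, 499, 452, 137 bp

Linear molecule, 5 cuts → 6 fragments:
  1214 − 0 = 1214 bp
  1713 − 1214 = 499 bp
  2306 − 1713 = 593 bp
  2758 − 2306 = 452 bp
  5306 − 2758 = 2548 bp
  5443 − 5306 = 137 bp
Sorted largest to smallest: 2548, 1214, 593, 499, 452, 137 bp.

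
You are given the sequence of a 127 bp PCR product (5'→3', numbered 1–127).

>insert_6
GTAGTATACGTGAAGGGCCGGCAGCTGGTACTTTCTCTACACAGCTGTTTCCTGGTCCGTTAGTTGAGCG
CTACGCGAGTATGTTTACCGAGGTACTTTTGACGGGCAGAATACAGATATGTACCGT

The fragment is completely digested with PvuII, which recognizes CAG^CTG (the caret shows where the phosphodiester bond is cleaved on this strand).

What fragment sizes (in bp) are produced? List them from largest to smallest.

PvuII sites (CAGCTG) start at positions 22, 42.
PvuII cuts after base 3 of each site, so after positions 24, 44.
Linear molecule, 2 cuts → 3 fragments:
  1–24 → 24 bp
  25–44 → 20 bp
  45–127 → 83 bp
Sorted largest to smallest: 83, 24, 20 bp.

83, 24, 20 bp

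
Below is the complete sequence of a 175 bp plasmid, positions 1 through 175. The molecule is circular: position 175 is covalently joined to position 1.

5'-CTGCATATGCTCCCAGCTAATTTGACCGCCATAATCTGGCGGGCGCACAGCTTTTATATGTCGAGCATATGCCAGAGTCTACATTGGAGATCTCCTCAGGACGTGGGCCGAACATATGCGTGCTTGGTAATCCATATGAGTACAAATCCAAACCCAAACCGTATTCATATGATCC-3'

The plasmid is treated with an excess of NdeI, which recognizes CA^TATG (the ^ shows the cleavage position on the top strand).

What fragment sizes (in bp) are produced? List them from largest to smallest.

62, 47, 33, 20, 13 bp

NdeI sites (CATATG) start at positions 4, 66, 113, 133, 166.
NdeI cuts after base 2 of each site, so after positions 5, 67, 114, 134, 167.
Circular molecule, 5 cuts → 5 fragments:
  6–67 → 62 bp
  68–114 → 47 bp
  115–134 → 20 bp
  135–167 → 33 bp
  168–175 then 1–5 → 8 + 5 = 13 bp
Sorted largest to smallest: 62, 47, 33, 20, 13 bp.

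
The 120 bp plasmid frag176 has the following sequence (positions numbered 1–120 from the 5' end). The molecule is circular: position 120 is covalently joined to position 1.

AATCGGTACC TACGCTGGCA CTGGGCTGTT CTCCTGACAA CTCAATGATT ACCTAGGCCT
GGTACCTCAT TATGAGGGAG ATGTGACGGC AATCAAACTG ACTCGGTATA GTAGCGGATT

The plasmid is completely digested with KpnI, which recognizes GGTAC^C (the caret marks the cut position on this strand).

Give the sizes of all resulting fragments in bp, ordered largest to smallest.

KpnI sites (GGTACC) start at positions 5, 61.
KpnI cuts after base 5 of each site (before the last base), so after positions 9, 65.
Circular molecule, 2 cuts → 2 fragments:
  10–65 → 56 bp
  66–120 then 1–9 → 55 + 9 = 64 bp
Sorted largest to smallest: 64, 56 bp.

64, 56 bp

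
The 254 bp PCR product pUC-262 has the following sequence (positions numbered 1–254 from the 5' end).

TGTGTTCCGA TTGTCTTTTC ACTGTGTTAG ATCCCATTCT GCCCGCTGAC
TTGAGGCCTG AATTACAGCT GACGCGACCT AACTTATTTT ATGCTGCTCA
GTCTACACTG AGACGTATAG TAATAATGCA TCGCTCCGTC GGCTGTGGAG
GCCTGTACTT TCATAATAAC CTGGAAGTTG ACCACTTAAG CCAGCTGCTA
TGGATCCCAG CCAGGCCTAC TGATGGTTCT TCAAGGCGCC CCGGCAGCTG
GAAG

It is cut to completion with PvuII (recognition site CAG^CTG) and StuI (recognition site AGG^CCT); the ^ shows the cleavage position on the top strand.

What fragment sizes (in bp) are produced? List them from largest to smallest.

PvuII sites (CAGCTG) start at positions 66, 192, 245.
PvuII cuts after base 3 of each site, so after positions 68, 194, 247.
StuI sites (AGGCCT) start at positions 54, 149, 213.
StuI cuts after base 3 of each site, so after positions 56, 151, 215.
Combined cut positions: 56, 68, 151, 194, 215, 247.
Linear molecule, 6 cuts → 7 fragments:
  1–56 → 56 bp
  57–68 → 12 bp
  69–151 → 83 bp
  152–194 → 43 bp
  195–215 → 21 bp
  216–247 → 32 bp
  248–254 → 7 bp
Sorted largest to smallest: 83, 56, 43, 32, 21, 12, 7 bp.

83, 56, 43, 32, 21, 12, 7 bp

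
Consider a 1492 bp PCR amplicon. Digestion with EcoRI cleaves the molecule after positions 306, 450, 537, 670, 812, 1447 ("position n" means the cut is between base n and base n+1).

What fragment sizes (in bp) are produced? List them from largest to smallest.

Linear molecule, 6 cuts → 7 fragments:
  306 − 0 = 306 bp
  450 − 306 = 144 bp
  537 − 450 = 87 bp
  670 − 537 = 133 bp
  812 − 670 = 142 bp
  1447 − 812 = 635 bp
  1492 − 1447 = 45 bp
Sorted largest to smallest: 635, 306, 144, 142, 133, 87, 45 bp.

635, 306, 144, 142, 133, 87, 45 bp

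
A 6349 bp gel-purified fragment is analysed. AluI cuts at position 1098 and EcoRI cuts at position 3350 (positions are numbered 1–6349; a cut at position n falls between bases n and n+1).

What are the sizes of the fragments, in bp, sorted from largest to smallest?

2999, 2252, 1098 bp

Combined cut positions (sorted): 1098, 3350.
Linear molecule, 2 cuts → 3 fragments:
  1098 − 0 = 1098 bp
  3350 − 1098 = 2252 bp
  6349 − 3350 = 2999 bp
Sorted largest to smallest: 2999, 2252, 1098 bp.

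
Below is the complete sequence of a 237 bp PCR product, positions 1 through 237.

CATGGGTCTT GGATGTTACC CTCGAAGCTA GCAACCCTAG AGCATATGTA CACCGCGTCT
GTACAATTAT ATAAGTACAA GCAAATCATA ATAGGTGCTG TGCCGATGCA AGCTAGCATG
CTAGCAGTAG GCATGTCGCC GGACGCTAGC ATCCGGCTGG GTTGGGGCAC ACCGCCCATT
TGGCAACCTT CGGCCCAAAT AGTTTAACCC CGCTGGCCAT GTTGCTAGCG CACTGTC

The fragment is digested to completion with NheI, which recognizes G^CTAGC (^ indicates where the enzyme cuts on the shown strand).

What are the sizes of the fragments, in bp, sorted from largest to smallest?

NheI sites (GCTAGC) start at positions 27, 112, 120, 145, 224.
NheI cuts after the first base of each site, so after positions 27, 112, 120, 145, 224.
Linear molecule, 5 cuts → 6 fragments:
  1–27 → 27 bp
  28–112 → 85 bp
  113–120 → 8 bp
  121–145 → 25 bp
  146–224 → 79 bp
  225–237 → 13 bp
Sorted largest to smallest: 85, 79, 27, 25, 13, 8 bp.

85, 79, 27, 25, 13, 8 bp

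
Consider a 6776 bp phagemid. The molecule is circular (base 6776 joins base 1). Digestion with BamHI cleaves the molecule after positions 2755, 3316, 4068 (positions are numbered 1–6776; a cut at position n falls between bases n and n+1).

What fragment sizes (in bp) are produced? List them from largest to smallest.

Circular molecule, 3 cuts → 3 fragments:
  3316 − 2755 = 561 bp
  4068 − 3316 = 752 bp
  wrap: 6776 − 4068 + 2755 = 5463 bp
Sorted largest to smallest: 5463, 752, 561 bp.

5463, 752, 561 bp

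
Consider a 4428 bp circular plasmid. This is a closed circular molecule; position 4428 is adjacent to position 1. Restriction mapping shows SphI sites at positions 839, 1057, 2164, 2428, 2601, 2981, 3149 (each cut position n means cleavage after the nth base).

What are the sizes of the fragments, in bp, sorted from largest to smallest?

Circular molecule, 7 cuts → 7 fragments:
  1057 − 839 = 218 bp
  2164 − 1057 = 1107 bp
  2428 − 2164 = 264 bp
  2601 − 2428 = 173 bp
  2981 − 2601 = 380 bp
  3149 − 2981 = 168 bp
  wrap: 4428 − 3149 + 839 = 2118 bp
Sorted largest to smallest: 2118, 1107, 380, 264, 218, 173, 168 bp.

2118, 1107, 380, 264, 218, 173, 168 bp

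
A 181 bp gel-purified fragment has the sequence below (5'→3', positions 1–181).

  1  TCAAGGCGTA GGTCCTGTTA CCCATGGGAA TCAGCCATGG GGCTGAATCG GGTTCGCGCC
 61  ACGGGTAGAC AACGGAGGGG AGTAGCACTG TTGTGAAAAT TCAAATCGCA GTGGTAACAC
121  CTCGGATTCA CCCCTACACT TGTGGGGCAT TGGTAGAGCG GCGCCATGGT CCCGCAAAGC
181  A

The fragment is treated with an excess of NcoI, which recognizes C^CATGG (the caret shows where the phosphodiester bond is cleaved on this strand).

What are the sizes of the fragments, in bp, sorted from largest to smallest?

NcoI sites (CCATGG) start at positions 22, 35, 164.
NcoI cuts after the first base of each site, so after positions 22, 35, 164.
Linear molecule, 3 cuts → 4 fragments:
  1–22 → 22 bp
  23–35 → 13 bp
  36–164 → 129 bp
  165–181 → 17 bp
Sorted largest to smallest: 129, 22, 17, 13 bp.

129, 22, 17, 13 bp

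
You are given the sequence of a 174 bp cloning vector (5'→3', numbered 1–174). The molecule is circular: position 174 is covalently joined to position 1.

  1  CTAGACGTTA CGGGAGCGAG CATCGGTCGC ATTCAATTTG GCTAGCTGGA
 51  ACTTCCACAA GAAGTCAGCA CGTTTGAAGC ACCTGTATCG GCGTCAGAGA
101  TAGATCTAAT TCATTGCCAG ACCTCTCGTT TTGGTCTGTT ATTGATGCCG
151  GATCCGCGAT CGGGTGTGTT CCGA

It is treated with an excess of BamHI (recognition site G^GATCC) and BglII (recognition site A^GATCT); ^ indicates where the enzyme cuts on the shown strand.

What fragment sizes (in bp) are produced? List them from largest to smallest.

The BamHI site (GGATCC) starts at position 150.
BamHI cuts after the first base of each site, so after position 150.
The BglII site (AGATCT) starts at position 102.
BglII cuts after the first base of each site, so after position 102.
Combined cut positions: 102, 150.
Circular molecule, 2 cuts → 2 fragments:
  103–150 → 48 bp
  151–174 then 1–102 → 24 + 102 = 126 bp
Sorted largest to smallest: 126, 48 bp.

126, 48 bp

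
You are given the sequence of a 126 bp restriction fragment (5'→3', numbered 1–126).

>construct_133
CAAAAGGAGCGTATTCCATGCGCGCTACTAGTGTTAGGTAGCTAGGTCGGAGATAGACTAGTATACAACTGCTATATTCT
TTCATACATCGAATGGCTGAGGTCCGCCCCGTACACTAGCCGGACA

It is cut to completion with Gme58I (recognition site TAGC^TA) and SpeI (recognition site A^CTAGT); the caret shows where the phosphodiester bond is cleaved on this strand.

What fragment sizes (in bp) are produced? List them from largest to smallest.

69, 27, 15, 15 bp

The Gme58I site (TAGCTA) starts at position 39.
Gme58I cuts after base 4 of each site, so after position 42.
SpeI sites (ACTAGT) start at positions 27, 57.
SpeI cuts after the first base of each site, so after positions 27, 57.
Combined cut positions: 27, 42, 57.
Linear molecule, 3 cuts → 4 fragments:
  1–27 → 27 bp
  28–42 → 15 bp
  43–57 → 15 bp
  58–126 → 69 bp
Sorted largest to smallest: 69, 27, 15, 15 bp.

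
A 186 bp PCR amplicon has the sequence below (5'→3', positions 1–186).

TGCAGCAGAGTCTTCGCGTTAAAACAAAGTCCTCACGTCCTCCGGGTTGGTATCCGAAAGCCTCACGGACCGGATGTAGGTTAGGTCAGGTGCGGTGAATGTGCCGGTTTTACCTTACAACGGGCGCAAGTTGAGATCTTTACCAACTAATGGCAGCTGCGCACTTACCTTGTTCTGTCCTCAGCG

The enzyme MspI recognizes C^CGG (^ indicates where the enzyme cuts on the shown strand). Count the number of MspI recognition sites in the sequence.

3

CCGG occurs starting at positions 42, 70, 104.
MspI cuts at 3 sites.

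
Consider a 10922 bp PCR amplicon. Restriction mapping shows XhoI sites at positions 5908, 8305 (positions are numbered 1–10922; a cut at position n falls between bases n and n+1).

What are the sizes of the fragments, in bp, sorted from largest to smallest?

Linear molecule, 2 cuts → 3 fragments:
  5908 − 0 = 5908 bp
  8305 − 5908 = 2397 bp
  10922 − 8305 = 2617 bp
Sorted largest to smallest: 5908, 2617, 2397 bp.

5908, 2617, 2397 bp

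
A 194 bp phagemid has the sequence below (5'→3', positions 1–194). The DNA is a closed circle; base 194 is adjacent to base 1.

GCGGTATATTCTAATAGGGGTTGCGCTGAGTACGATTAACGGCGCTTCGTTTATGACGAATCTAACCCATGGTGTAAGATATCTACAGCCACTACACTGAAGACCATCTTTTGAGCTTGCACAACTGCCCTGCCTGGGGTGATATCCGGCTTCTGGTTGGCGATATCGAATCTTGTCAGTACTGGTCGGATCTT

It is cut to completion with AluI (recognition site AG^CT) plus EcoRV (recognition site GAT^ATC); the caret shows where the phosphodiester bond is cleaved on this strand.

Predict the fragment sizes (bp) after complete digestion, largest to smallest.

110, 35, 28, 21 bp

The AluI site (AGCT) starts at position 114.
AluI cuts after base 2 of each site, so after position 115.
EcoRV sites (GATATC) start at positions 78, 141, 162.
EcoRV cuts after base 3 of each site, so after positions 80, 143, 164.
Combined cut positions: 80, 115, 143, 164.
Circular molecule, 4 cuts → 4 fragments:
  81–115 → 35 bp
  116–143 → 28 bp
  144–164 → 21 bp
  165–194 then 1–80 → 30 + 80 = 110 bp
Sorted largest to smallest: 110, 35, 28, 21 bp.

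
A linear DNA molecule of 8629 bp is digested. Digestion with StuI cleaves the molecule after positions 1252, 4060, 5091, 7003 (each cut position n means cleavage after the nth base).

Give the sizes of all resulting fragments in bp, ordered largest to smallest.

2808, 1912, 1626, 1252, 1031 bp

Linear molecule, 4 cuts → 5 fragments:
  1252 − 0 = 1252 bp
  4060 − 1252 = 2808 bp
  5091 − 4060 = 1031 bp
  7003 − 5091 = 1912 bp
  8629 − 7003 = 1626 bp
Sorted largest to smallest: 2808, 1912, 1626, 1252, 1031 bp.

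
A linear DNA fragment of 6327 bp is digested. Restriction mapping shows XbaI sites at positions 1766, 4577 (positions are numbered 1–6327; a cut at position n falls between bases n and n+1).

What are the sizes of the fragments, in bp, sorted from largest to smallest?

Linear molecule, 2 cuts → 3 fragments:
  1766 − 0 = 1766 bp
  4577 − 1766 = 2811 bp
  6327 − 4577 = 1750 bp
Sorted largest to smallest: 2811, 1766, 1750 bp.

2811, 1766, 1750 bp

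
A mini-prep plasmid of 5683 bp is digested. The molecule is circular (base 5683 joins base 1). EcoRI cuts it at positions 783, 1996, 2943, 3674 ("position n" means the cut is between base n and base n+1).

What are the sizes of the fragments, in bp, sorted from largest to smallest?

2792, 1213, 947, 731 bp

Circular molecule, 4 cuts → 4 fragments:
  1996 − 783 = 1213 bp
  2943 − 1996 = 947 bp
  3674 − 2943 = 731 bp
  wrap: 5683 − 3674 + 783 = 2792 bp
Sorted largest to smallest: 2792, 1213, 947, 731 bp.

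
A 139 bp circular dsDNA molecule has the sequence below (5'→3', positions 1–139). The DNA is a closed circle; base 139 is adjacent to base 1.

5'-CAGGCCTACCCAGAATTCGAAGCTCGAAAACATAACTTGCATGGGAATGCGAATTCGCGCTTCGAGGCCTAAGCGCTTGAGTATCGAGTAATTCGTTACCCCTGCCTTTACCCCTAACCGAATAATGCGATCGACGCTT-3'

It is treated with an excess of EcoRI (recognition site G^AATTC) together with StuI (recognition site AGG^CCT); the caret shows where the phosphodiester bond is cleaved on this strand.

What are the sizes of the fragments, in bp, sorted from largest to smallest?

76, 38, 16, 9 bp

EcoRI sites (GAATTC) start at positions 13, 51.
EcoRI cuts after the first base of each site, so after positions 13, 51.
StuI sites (AGGCCT) start at positions 2, 65.
StuI cuts after base 3 of each site, so after positions 4, 67.
Combined cut positions: 4, 13, 51, 67.
Circular molecule, 4 cuts → 4 fragments:
  5–13 → 9 bp
  14–51 → 38 bp
  52–67 → 16 bp
  68–139 then 1–4 → 72 + 4 = 76 bp
Sorted largest to smallest: 76, 38, 16, 9 bp.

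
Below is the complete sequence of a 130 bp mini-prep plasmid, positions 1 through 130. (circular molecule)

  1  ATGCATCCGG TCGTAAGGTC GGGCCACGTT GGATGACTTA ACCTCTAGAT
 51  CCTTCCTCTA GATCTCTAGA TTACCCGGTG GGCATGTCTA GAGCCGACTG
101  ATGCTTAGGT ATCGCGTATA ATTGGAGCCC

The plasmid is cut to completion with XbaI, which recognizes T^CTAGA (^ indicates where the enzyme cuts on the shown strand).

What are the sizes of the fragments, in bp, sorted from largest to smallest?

XbaI sites (TCTAGA) start at positions 44, 57, 65, 87.
XbaI cuts after the first base of each site, so after positions 44, 57, 65, 87.
Circular molecule, 4 cuts → 4 fragments:
  45–57 → 13 bp
  58–65 → 8 bp
  66–87 → 22 bp
  88–130 then 1–44 → 43 + 44 = 87 bp
Sorted largest to smallest: 87, 22, 13, 8 bp.

87, 22, 13, 8 bp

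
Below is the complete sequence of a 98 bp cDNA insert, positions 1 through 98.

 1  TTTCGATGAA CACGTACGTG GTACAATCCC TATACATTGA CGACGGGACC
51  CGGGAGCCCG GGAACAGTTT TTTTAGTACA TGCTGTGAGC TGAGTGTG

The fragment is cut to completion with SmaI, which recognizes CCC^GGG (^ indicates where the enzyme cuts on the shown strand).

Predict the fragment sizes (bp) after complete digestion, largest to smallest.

SmaI sites (CCCGGG) start at positions 49, 57.
SmaI cuts after base 3 of each site, so after positions 51, 59.
Linear molecule, 2 cuts → 3 fragments:
  1–51 → 51 bp
  52–59 → 8 bp
  60–98 → 39 bp
Sorted largest to smallest: 51, 39, 8 bp.

51, 39, 8 bp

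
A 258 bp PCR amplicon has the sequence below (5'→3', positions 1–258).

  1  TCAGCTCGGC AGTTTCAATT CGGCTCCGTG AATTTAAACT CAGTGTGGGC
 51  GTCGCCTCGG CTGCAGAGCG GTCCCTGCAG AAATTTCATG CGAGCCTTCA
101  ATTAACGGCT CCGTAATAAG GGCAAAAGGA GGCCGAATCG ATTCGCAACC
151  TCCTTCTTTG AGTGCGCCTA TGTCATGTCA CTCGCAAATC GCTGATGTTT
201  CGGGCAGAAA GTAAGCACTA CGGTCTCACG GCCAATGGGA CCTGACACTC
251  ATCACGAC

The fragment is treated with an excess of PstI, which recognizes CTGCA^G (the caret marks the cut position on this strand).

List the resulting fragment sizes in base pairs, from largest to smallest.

179, 65, 14 bp

PstI sites (CTGCAG) start at positions 61, 75.
PstI cuts after base 5 of each site (before the last base), so after positions 65, 79.
Linear molecule, 2 cuts → 3 fragments:
  1–65 → 65 bp
  66–79 → 14 bp
  80–258 → 179 bp
Sorted largest to smallest: 179, 65, 14 bp.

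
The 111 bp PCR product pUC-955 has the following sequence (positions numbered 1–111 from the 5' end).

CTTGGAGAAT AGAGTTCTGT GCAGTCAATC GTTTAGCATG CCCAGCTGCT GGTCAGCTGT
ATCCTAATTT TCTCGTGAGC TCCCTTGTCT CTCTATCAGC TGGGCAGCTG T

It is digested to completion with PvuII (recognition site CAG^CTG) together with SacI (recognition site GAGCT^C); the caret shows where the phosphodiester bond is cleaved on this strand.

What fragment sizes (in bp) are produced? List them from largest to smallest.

PvuII sites (CAGCTG) start at positions 43, 54, 97, 105.
PvuII cuts after base 3 of each site, so after positions 45, 56, 99, 107.
The SacI site (GAGCTC) starts at position 77.
SacI cuts after base 5 of each site (before the last base), so after position 81.
Combined cut positions: 45, 56, 81, 99, 107.
Linear molecule, 5 cuts → 6 fragments:
  1–45 → 45 bp
  46–56 → 11 bp
  57–81 → 25 bp
  82–99 → 18 bp
  100–107 → 8 bp
  108–111 → 4 bp
Sorted largest to smallest: 45, 25, 18, 11, 8, 4 bp.

45, 25, 18, 11, 8, 4 bp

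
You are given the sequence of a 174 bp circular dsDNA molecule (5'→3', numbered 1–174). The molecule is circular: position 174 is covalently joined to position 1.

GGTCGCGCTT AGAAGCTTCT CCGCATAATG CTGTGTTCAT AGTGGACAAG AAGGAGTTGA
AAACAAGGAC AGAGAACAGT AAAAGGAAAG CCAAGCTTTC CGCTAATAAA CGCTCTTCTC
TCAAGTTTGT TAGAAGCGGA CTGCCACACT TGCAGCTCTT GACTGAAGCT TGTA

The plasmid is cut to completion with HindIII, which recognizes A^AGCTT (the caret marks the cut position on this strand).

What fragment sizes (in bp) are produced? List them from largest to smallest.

80, 73, 21 bp

HindIII sites (AAGCTT) start at positions 13, 93, 166.
HindIII cuts after the first base of each site, so after positions 13, 93, 166.
Circular molecule, 3 cuts → 3 fragments:
  14–93 → 80 bp
  94–166 → 73 bp
  167–174 then 1–13 → 8 + 13 = 21 bp
Sorted largest to smallest: 80, 73, 21 bp.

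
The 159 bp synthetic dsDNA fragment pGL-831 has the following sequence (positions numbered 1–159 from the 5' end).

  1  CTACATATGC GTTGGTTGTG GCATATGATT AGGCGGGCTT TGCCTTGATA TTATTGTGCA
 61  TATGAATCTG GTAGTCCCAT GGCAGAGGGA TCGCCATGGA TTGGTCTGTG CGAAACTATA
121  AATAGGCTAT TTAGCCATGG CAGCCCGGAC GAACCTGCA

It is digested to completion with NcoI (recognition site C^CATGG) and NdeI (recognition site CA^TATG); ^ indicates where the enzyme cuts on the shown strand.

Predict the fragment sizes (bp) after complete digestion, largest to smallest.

NcoI sites (CCATGG) start at positions 77, 94, 135.
NcoI cuts after the first base of each site, so after positions 77, 94, 135.
NdeI sites (CATATG) start at positions 4, 22, 59.
NdeI cuts after base 2 of each site, so after positions 5, 23, 60.
Combined cut positions: 5, 23, 60, 77, 94, 135.
Linear molecule, 6 cuts → 7 fragments:
  1–5 → 5 bp
  6–23 → 18 bp
  24–60 → 37 bp
  61–77 → 17 bp
  78–94 → 17 bp
  95–135 → 41 bp
  136–159 → 24 bp
Sorted largest to smallest: 41, 37, 24, 18, 17, 17, 5 bp.

41, 37, 24, 18, 17, 17, 5 bp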